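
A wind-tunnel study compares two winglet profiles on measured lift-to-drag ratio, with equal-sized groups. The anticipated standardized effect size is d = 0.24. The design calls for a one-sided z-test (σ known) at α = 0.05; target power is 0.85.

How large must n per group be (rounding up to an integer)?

n = 250 per group

For power 0.85 need Φ(δ − z_{0.05}) = 0.85, so δ = z_{0.05} + z_{0.15} = 1.645 + 1.036 = 2.681.
δ = d·√(n/2) ⇒ n = 2(δ/d)² = 2 × (2.681 / 0.24)² = 249.63.
Rounding up, n = 250 per group.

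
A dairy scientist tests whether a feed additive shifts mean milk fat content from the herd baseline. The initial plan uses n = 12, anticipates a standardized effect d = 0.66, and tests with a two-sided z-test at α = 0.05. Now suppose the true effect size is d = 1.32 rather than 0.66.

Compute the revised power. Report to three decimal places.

Power ≈ 0.996

With d = 1.32: δ = d·√n = 1.32 × √12 = 4.5726. Critical value z_{0.025} = 1.960.
Revised power = Φ(δ − 1.960) + Φ(−δ − 1.960) = Φ(2.613) + Φ(-6.533) = 0.9955 + 0.0000 = 0.9955.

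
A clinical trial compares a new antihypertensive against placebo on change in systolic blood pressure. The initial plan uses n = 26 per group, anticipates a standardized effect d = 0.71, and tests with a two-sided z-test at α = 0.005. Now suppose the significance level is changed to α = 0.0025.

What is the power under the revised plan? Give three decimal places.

δ = d·√(n/2) = 0.71 × √(26/2) = 2.5599 (unchanged). New critical value: z_{0.0013} = 3.023.
Revised power = Φ(δ − 3.023) + Φ(−δ − 3.023) = Φ(-0.463) + Φ(-5.583) = 0.3215 + 0.0000 = 0.3215.

Power ≈ 0.322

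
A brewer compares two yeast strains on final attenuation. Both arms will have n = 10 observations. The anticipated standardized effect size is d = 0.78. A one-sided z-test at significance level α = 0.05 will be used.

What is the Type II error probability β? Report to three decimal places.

β ≈ 0.460

Noncentrality parameter: δ = d·√(n/2) = 0.78 × √(10/2) = 1.7441
Critical value for a one-sided test at α = 0.05: z_α = 1.645.
Power = P(Z > 1.645 − δ) = Φ(0.099) = 0.5395.
Type II error: β = 1 − power = 1 − 0.5395 = 0.4605.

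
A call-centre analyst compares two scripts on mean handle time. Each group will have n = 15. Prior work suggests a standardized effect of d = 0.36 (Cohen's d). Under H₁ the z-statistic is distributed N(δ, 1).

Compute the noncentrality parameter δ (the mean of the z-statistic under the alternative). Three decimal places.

δ ≈ 0.986

δ = d·√(n/2) = 0.36 × √(15/2) = 0.9859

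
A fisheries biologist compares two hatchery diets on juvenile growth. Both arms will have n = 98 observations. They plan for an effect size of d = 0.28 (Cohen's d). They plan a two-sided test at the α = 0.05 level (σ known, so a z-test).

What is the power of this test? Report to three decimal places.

Power ≈ 0.500

Noncentrality parameter: δ = d·√(n/2) = 0.28 × √(98/2) = 1.9600
Critical value for a two-sided test at α = 0.05: z_{α/2} = 1.960.
Power = Φ(δ − 1.960) + Φ(−δ − 1.960) = Φ(0.000) + Φ(-3.920) = 0.5000 + 0.0000 = 0.5001.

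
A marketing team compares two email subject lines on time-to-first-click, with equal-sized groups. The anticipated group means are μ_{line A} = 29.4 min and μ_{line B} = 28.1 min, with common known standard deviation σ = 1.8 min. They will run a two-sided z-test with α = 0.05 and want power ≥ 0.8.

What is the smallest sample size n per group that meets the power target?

Standardized effect: d = |μ_{line A} − μ_{line B}| / σ = |29.4 − 28.1| / 1.8 = 0.7222
For power 0.8 need Φ(δ − z_{0.025}) = 0.8, so δ = z_{0.025} + z_{0.20} = 1.960 + 0.842 = 2.802.
(For δ > 0 the lower-tail rejection region contributes negligibly to power, so the one-term inversion is standard.)
δ = d·√(n/2) ⇒ n = 2(δ/d)² = 2 × (2.802 / 0.7222)² = 30.10.
Round up to the next whole unit.

n = 31 per group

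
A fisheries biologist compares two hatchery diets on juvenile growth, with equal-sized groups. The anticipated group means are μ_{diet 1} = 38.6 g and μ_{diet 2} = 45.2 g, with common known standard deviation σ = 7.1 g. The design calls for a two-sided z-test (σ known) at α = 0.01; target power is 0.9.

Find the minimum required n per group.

Standardized effect: d = |μ_{diet 1} − μ_{diet 2}| / σ = |38.6 − 45.2| / 7.1 = 0.9296
For power 0.9 need Φ(δ − z_{0.005}) = 0.9, so δ = z_{0.005} + z_{0.10} = 2.576 + 1.282 = 3.857.
(For δ > 0 the lower-tail rejection region contributes negligibly to power, so the one-term inversion is standard.)
δ = d·√(n/2) ⇒ n = 2(δ/d)² = 2 × (3.857 / 0.9296)² = 34.44.
Rounding up, n = 35 per group.

n = 35 per group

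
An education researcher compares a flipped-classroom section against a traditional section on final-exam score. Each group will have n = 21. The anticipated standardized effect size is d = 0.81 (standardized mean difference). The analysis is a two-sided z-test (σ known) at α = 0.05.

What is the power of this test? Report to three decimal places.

Power ≈ 0.747

Noncentrality parameter: δ = d·√(n/2) = 0.81 × √(21/2) = 2.6247
Critical value for a two-sided test at α = 0.05: z_{α/2} = 1.960.
Power = Φ(δ − 1.960) + Φ(−δ − 1.960) = Φ(0.665) + Φ(-4.585) = 0.7469 + 0.0000 = 0.7469.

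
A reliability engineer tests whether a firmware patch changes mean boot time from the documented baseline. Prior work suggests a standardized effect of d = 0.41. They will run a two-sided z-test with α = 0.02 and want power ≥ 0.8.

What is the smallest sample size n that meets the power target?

n = 60

For power 0.8 need Φ(δ − z_{0.01}) = 0.8, so δ = z_{0.01} + z_{0.20} = 2.326 + 0.842 = 3.168.
(For δ > 0 the lower-tail rejection region contributes negligibly to power, so the one-term inversion is standard.)
δ = d·√n ⇒ n = (δ/d)² = (3.168 / 0.41)² = 59.70.
Rounding up, n = 60.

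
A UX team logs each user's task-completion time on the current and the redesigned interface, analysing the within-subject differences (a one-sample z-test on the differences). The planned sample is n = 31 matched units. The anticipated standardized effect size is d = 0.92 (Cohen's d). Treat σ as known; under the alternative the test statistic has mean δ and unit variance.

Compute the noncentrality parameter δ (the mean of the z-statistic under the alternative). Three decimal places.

δ ≈ 5.122

The noncentrality parameter scales effect size by the design's sample-size factor: δ = d·√n = 0.92 × √31 = 5.1223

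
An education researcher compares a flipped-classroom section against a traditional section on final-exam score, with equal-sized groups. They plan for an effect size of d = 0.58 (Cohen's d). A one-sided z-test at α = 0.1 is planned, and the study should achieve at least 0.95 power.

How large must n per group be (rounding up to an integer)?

Set Φ(δ − 1.282) = 0.95; then δ − 1.282 = Φ⁻¹(0.95) = 1.645, giving δ = 2.926.
δ = d·√(n/2) ⇒ n = 2(δ/d)² = 2 × (2.926 / 0.58)² = 50.91.
Round up to the next whole unit.

n = 51 per group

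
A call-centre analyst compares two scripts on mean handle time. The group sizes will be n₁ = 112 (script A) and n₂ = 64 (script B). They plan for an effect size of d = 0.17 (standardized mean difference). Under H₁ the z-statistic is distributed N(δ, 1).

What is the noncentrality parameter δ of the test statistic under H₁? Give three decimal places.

The noncentrality parameter scales effect size by the design's sample-size factor: δ = d / √(1/n₁ + 1/n₂) = 0.17 / √(1/112 + 1/64) = 1.0849

δ ≈ 1.085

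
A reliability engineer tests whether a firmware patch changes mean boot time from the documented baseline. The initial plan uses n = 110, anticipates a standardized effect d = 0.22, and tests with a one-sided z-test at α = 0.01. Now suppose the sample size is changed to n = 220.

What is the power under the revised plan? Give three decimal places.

With n = 220: δ = d·√n = 0.22 × √220 = 3.2631. Critical value z_{0.01} = 2.326.
Revised power = Φ(δ − 2.326) = Φ(0.937) = 0.8256.

Power ≈ 0.826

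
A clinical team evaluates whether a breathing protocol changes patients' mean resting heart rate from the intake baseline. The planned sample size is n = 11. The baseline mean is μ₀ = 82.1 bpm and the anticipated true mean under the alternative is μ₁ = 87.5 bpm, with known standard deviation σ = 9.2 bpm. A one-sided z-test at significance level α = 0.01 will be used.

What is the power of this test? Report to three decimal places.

Power ≈ 0.352

Standardized effect: d = |μ₁ − μ₀| / σ = |87.5 − 82.1| / 9.2 = 0.5870
Noncentrality parameter: δ = d·√n = 0.5870 × √11 = 1.9467
One-sided α = 0.01 → critical value z_{0.01} = 2.326.
Power = P(Z > 2.326 − δ) = Φ(-0.380) = 0.3521.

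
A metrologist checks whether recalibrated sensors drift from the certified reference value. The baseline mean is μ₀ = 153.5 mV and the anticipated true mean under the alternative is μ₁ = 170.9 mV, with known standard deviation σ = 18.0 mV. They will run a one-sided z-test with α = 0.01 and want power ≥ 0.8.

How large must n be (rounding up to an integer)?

Standardized effect: d = |μ₁ − μ₀| / σ = |170.9 − 153.5| / 18.0 = 0.9667
Set Φ(δ − 2.326) = 0.8; then δ − 2.326 = Φ⁻¹(0.8) = 0.842, giving δ = 3.168.
δ = d·√n ⇒ n = (δ/d)² = (3.168 / 0.9667)² = 10.74.
Rounding up, n = 11.

n = 11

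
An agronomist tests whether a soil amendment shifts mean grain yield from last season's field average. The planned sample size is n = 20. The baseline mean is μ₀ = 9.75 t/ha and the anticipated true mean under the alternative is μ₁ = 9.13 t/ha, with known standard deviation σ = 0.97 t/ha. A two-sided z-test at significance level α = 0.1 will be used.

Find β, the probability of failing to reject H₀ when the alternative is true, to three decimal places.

β ≈ 0.112

Standardized effect: d = |μ₁ − μ₀| / σ = |9.13 − 9.75| / 0.97 = 0.6392
Noncentrality parameter: δ = d·√n = 0.6392 × √20 = 2.8585
Critical value for a two-sided test at α = 0.1: z_{α/2} = 1.645.
Power = Φ(δ − 1.645) + Φ(−δ − 1.645) = Φ(1.214) + Φ(-4.503) = 0.8876 + 0.0000 = 0.8876.
Type II error: β = 1 − power = 1 − 0.8876 = 0.1124.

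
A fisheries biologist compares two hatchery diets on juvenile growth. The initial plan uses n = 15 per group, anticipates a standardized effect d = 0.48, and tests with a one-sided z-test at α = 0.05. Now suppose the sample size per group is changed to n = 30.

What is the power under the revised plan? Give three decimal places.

With n = 30 per group: δ = d·√(n/2) = 0.48 × √(30/2) = 1.8590. Critical value z_{0.05} = 1.645.
Revised power = P(Z > 1.645 − δ) = Φ(0.214) = 0.5848.

Power ≈ 0.585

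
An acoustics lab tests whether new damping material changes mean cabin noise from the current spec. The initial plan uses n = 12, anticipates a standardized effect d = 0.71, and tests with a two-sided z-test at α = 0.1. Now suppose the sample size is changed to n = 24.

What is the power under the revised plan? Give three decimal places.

With n = 24: δ = d·√n = 0.71 × √24 = 3.4783. Critical value z_{0.05} = 1.645.
Revised power = Φ(δ − 1.645) + Φ(−δ − 1.645) = Φ(1.833) + Φ(-5.123) = 0.9666 + 0.0000 = 0.9666.

Power ≈ 0.967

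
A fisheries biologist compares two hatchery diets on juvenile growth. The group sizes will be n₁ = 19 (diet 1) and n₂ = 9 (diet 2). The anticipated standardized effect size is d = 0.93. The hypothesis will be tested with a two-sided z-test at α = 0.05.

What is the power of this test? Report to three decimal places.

Noncentrality parameter: δ = d / √(1/n₁ + 1/n₂) = 0.93 / √(1/19 + 1/9) = 2.2983
Critical value for a two-sided test at α = 0.05: z_{α/2} = 1.960.
Power = Φ(δ − 1.960) + Φ(−δ − 1.960) = Φ(0.338) + Φ(-4.258) = 0.6324 + 0.0000 = 0.6324.

Power ≈ 0.632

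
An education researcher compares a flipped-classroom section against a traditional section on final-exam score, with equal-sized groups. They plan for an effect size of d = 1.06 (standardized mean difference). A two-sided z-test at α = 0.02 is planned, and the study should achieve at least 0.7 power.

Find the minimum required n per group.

n = 15 per group

For power 0.7 need Φ(δ − z_{0.01}) = 0.7, so δ = z_{0.01} + z_{0.30} = 2.326 + 0.524 = 2.851.
(Ignoring the negligible lower-tail rejection probability gives the usual closed-form inversion.)
δ = d·√(n/2) ⇒ n = 2(δ/d)² = 2 × (2.851 / 1.06)² = 14.47.
Round up to the next whole unit.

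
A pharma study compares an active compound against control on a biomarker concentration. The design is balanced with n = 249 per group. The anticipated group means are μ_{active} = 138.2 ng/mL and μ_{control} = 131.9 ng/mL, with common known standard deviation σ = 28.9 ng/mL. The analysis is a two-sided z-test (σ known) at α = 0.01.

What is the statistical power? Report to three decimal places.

Standardized effect: d = |μ_{active} − μ_{control}| / σ = |138.2 − 131.9| / 28.9 = 0.2180
Noncentrality parameter: δ = d·√(n/2) = 0.2180 × √(249/2) = 2.4324
Two-sided α = 0.01 → critical value z_{0.005} = 2.576.
Power = Φ(δ − 2.576) + Φ(−δ − 2.576) = Φ(-0.143) + Φ(-5.008) = 0.4430 + 0.0000 = 0.4430.

Power ≈ 0.443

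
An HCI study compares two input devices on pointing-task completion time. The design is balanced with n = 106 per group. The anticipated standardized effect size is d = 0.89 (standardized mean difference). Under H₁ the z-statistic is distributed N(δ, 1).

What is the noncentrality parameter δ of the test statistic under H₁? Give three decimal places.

δ ≈ 6.479

The noncentrality parameter scales effect size by the design's sample-size factor: δ = d·√(n/2) = 0.89 × √(106/2) = 6.4793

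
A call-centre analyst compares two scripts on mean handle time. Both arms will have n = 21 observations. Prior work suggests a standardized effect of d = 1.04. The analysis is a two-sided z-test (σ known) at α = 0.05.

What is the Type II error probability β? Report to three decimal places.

β ≈ 0.079

Noncentrality parameter: δ = d·√(n/2) = 1.04 × √(21/2) = 3.3700
Two-sided α = 0.05 → critical value z_{0.025} = 1.960.
Power = Φ(δ − 1.960) + Φ(−δ − 1.960) = Φ(1.410) + Φ(-5.330) = 0.9207 + 0.0000 = 0.9207.
Type II error: β = 1 − power = 1 − 0.9207 = 0.0793.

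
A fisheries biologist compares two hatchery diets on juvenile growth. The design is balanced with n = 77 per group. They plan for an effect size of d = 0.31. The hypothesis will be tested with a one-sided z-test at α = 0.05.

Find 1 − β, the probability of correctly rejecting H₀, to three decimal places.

Noncentrality parameter: δ = d·√(n/2) = 0.31 × √(77/2) = 1.9235
Critical value for a one-sided test at α = 0.05: z_α = 1.645.
Power = P(Z > 1.645 − δ) = Φ(0.279) = 0.6097.

Power ≈ 0.610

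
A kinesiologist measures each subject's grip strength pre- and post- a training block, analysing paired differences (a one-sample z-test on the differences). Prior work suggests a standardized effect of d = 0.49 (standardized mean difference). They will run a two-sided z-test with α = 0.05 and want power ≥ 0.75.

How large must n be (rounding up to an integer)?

n = 29

Set Φ(δ − 1.960) = 0.75; then δ − 1.960 = Φ⁻¹(0.75) = 0.674, giving δ = 2.634.
(For δ > 0 the lower-tail rejection region contributes negligibly to power, so the one-term inversion is standard.)
δ = d·√n ⇒ n = (δ/d)² = (2.634 / 0.49)² = 28.91.
Round up to the next whole unit.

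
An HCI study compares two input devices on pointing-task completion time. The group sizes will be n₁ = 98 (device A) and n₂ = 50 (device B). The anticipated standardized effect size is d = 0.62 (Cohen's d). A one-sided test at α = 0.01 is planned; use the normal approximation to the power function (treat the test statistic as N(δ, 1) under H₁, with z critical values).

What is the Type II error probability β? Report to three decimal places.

Noncentrality parameter: δ = d / √(1/n₁ + 1/n₂) = 0.62 / √(1/98 + 1/50) = 3.5675
One-sided α = 0.01 → critical value z_{0.01} = 2.326.
Power = P(Z > 2.326 − δ) = Φ(1.241) = 0.8927.
Type II error: β = 1 − power = 1 − 0.8927 = 0.1073.

β ≈ 0.107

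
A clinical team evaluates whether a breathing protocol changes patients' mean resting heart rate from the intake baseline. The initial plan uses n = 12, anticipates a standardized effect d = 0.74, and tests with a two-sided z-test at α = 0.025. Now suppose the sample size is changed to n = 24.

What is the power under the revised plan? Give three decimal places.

With n = 24: δ = d·√n = 0.74 × √24 = 3.6252. Critical value z_{0.0125} = 2.241.
Revised power = Φ(δ − 2.241) + Φ(−δ − 2.241) = Φ(1.384) + Φ(-5.867) = 0.9168 + 0.0000 = 0.9168.

Power ≈ 0.917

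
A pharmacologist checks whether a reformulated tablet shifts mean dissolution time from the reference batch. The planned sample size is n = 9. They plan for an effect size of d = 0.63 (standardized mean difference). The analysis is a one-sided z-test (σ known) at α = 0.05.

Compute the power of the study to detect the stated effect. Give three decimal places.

Power ≈ 0.597

Noncentrality parameter: δ = d·√n = 0.63 × √9 = 1.8900
Critical value for a one-sided test at α = 0.05: z_α = 1.645.
Power = Φ(δ − 1.645) = Φ(0.245) = 0.5968.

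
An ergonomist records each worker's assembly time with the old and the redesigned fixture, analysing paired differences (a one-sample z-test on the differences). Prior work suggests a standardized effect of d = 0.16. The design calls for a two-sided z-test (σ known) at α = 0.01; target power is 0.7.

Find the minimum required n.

For power 0.7 need Φ(δ − z_{0.005}) = 0.7, so δ = z_{0.005} + z_{0.30} = 2.576 + 0.524 = 3.100.
(The Φ(−δ − z_{α/2}) term is vanishingly small for δ > 0 and is dropped in the standard sample-size formula.)
δ = d·√n ⇒ n = (δ/d)² = (3.100 / 0.16)² = 375.45.
Round up to the next whole unit.

n = 376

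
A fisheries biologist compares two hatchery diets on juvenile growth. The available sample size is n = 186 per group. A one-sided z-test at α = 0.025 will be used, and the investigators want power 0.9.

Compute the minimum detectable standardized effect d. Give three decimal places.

d ≈ 0.336

Need Φ(δ − 1.960) = 0.9, so δ = 1.960 + 1.282 = 3.242.
δ = d·√(n/2) ⇒ d = δ/√(n/2) = 3.242/√(186/2) = 0.3361.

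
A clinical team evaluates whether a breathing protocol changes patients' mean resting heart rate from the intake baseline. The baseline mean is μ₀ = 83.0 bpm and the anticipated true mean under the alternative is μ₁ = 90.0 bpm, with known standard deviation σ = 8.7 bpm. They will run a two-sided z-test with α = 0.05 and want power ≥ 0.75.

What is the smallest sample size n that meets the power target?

n = 11

Standardized effect: d = |μ₁ − μ₀| / σ = |90.0 − 83.0| / 8.7 = 0.8046
For power 0.75 need Φ(δ − z_{0.025}) = 0.75, so δ = z_{0.025} + z_{0.25} = 1.960 + 0.674 = 2.634.
(For δ > 0 the lower-tail rejection region contributes negligibly to power, so the one-term inversion is standard.)
δ = d·√n ⇒ n = (δ/d)² = (2.634 / 0.8046)² = 10.72.
Rounding up, n = 11.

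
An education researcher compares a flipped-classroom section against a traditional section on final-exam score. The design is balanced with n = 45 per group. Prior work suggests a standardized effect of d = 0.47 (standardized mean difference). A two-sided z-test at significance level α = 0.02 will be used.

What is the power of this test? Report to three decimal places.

Power ≈ 0.461

Noncentrality parameter: δ = d·√(n/2) = 0.47 × √(45/2) = 2.2294
Two-sided α = 0.02 → critical value z_{0.01} = 2.326.
Power = Φ(δ − 2.326) + Φ(−δ − 2.326) = Φ(-0.097) + Φ(-4.556) = 0.4614 + 0.0000 = 0.4614.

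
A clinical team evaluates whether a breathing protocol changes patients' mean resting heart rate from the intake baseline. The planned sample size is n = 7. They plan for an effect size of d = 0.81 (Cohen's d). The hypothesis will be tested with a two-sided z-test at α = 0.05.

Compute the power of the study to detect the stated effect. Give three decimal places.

Power ≈ 0.573

Noncentrality parameter: δ = d·√n = 0.81 × √7 = 2.1431
Two-sided α = 0.05 → critical value z_{0.025} = 1.960.
Power = Φ(δ − 1.960) + Φ(−δ − 1.960) = Φ(0.183) + Φ(-4.103) = 0.5726 + 0.0000 = 0.5727.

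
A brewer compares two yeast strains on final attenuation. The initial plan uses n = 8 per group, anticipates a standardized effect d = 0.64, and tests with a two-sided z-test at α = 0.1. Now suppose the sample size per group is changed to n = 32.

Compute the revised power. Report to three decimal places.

With n = 32 per group: δ = d·√(n/2) = 0.64 × √(32/2) = 2.5600. Critical value z_{0.05} = 1.645.
Revised power = Φ(δ − 1.645) + Φ(−δ − 1.645) = Φ(0.915) + Φ(-4.205) = 0.8199 + 0.0000 = 0.8200.

Power ≈ 0.820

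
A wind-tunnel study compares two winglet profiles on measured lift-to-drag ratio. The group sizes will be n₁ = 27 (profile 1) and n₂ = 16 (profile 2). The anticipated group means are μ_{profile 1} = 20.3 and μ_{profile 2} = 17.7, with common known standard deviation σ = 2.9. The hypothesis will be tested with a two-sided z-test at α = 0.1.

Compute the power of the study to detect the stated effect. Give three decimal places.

Standardized effect: d = |μ_{profile 1} − μ_{profile 2}| / σ = |20.3 − 17.7| / 2.9 = 0.8966
Noncentrality parameter: δ = d / √(1/n₁ + 1/n₂) = 0.8966 / √(1/27 + 1/16) = 2.8417
Two-sided α = 0.1 → critical value z_{0.05} = 1.645.
Power = Φ(δ − 1.645) + Φ(−δ − 1.645) = Φ(1.197) + Φ(-4.487) = 0.8843 + 0.0000 = 0.8843.

Power ≈ 0.884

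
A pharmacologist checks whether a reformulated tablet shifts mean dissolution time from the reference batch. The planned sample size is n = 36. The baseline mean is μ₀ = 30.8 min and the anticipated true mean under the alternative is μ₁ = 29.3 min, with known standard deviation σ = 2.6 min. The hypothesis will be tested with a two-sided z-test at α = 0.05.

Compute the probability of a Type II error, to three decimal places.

Standardized effect: d = |μ₁ − μ₀| / σ = |29.3 − 30.8| / 2.6 = 0.5769
Noncentrality parameter: δ = d·√n = 0.5769 × √36 = 3.4615
Critical value for a two-sided test at α = 0.05: z_{α/2} = 1.960.
Power = Φ(δ − 1.960) + Φ(−δ − 1.960) = Φ(1.502) + Φ(-5.422) = 0.9334 + 0.0000 = 0.9334.
Type II error: β = 1 − power = 1 − 0.9334 = 0.0666.

β ≈ 0.067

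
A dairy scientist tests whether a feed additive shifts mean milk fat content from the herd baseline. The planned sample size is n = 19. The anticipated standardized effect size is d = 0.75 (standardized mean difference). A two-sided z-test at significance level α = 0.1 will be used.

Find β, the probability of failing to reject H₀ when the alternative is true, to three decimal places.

Noncentrality parameter: δ = d·√n = 0.75 × √19 = 3.2692
Two-sided α = 0.1 → critical value z_{0.05} = 1.645.
Power = Φ(δ − 1.645) + Φ(−δ − 1.645) = Φ(1.624) + Φ(-4.914) = 0.9478 + 0.0000 = 0.9478.
Type II error: β = 1 − power = 1 − 0.9478 = 0.0522.

β ≈ 0.052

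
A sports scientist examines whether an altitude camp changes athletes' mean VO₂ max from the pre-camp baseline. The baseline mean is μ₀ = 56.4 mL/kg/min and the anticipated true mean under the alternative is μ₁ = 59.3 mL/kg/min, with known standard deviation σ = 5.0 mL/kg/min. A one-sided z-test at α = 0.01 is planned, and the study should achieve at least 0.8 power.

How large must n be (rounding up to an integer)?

n = 30

Standardized effect: d = |μ₁ − μ₀| / σ = |59.3 − 56.4| / 5.0 = 0.5800
For power 0.8 need Φ(δ − z_{0.01}) = 0.8, so δ = z_{0.01} + z_{0.20} = 2.326 + 0.842 = 3.168.
δ = d·√n ⇒ n = (δ/d)² = (3.168 / 0.5800)² = 29.83.
Rounding up, n = 30.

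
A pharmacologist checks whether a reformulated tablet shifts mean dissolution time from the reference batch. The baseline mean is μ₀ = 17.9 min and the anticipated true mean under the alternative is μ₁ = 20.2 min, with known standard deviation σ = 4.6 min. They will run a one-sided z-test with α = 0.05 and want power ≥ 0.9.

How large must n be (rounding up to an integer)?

n = 35

Standardized effect: d = |μ₁ − μ₀| / σ = |20.2 − 17.9| / 4.6 = 0.5000
Set Φ(δ − 1.645) = 0.9; then δ − 1.645 = Φ⁻¹(0.9) = 1.282, giving δ = 2.926.
δ = d·√n ⇒ n = (δ/d)² = (2.926 / 0.5000)² = 34.26.
Round up to the next whole unit.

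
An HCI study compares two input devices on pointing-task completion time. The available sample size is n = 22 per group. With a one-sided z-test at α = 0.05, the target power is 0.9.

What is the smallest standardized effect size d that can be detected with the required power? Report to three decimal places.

d ≈ 0.882

Need Φ(δ − 1.645) = 0.9, so δ = 1.645 + 1.282 = 2.926.
δ = d·√(n/2) ⇒ d = δ/√(n/2) = 2.926/√(22/2) = 0.8823.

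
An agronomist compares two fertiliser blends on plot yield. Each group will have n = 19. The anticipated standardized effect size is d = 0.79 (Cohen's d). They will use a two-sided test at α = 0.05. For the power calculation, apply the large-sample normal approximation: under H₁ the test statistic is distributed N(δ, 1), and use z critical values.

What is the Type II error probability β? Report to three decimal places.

Noncentrality parameter: δ = d·√(n/2) = 0.79 × √(19/2) = 2.4349
Two-sided α = 0.05 → critical value z_{0.025} = 1.960.
Power = Φ(δ − 1.960) + Φ(−δ − 1.960) = Φ(0.475) + Φ(-4.395) = 0.6826 + 0.0000 = 0.6826.
Type II error: β = 1 − power = 1 − 0.6826 = 0.3174.

β ≈ 0.317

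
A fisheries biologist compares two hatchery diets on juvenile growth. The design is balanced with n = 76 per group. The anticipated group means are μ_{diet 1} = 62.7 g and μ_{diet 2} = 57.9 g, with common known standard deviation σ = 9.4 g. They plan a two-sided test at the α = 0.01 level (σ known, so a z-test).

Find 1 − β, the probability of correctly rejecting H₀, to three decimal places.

Standardized effect: d = |μ_{diet 1} − μ_{diet 2}| / σ = |62.7 − 57.9| / 9.4 = 0.5106
Noncentrality parameter: δ = d·√(n/2) = 0.5106 × √(76/2) = 3.1478
Critical value for a two-sided test at α = 0.01: z_{α/2} = 2.576.
Power = Φ(δ − 2.576) + Φ(−δ − 2.576) = Φ(0.572) + Φ(-5.724) = 0.7163 + 0.0000 = 0.7163.

Power ≈ 0.716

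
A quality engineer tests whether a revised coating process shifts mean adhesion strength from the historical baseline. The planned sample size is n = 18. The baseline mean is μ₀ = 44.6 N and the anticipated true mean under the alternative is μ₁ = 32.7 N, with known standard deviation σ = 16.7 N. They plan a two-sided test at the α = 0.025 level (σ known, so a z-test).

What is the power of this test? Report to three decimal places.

Power ≈ 0.783

Standardized effect: d = |μ₁ − μ₀| / σ = |32.7 − 44.6| / 16.7 = 0.7126
Noncentrality parameter: δ = d·√n = 0.7126 × √18 = 3.0232
Two-sided α = 0.025 → critical value z_{0.0125} = 2.241.
Power = Φ(δ − 2.241) + Φ(−δ − 2.241) = Φ(0.782) + Φ(-5.265) = 0.7828 + 0.0000 = 0.7828.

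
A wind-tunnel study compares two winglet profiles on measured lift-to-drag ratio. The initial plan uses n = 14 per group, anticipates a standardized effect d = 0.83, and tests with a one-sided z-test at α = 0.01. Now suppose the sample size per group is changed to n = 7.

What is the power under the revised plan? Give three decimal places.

Power ≈ 0.220

With n = 7 per group: δ = d·√(n/2) = 0.83 × √(7/2) = 1.5528. Critical value z_{0.01} = 2.326.
Revised power = Φ(δ − 2.326) = Φ(-0.774) = 0.2196.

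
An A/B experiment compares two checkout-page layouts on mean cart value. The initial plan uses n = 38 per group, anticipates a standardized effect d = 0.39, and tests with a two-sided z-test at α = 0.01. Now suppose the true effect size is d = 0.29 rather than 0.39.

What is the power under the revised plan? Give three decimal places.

With d = 0.29: δ = d·√(n/2) = 0.29 × √(38/2) = 1.2641. Critical value z_{0.005} = 2.576.
Revised power = Φ(δ − 2.576) + Φ(−δ − 2.576) = Φ(-1.312) + Φ(-3.840) = 0.0948 + 0.0001 = 0.0949.

Power ≈ 0.095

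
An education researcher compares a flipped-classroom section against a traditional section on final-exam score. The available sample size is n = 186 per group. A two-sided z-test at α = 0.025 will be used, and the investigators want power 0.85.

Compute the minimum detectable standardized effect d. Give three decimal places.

Required noncentrality: δ = z_{0.0125} + z_{0.15} = 2.241 + 1.036 = 3.278.
(Lower-tail contribution to power is negligible for δ > 0.)
δ = d·√(n/2) ⇒ d = δ/√(n/2) = 3.278/√(186/2) = 0.3399.

d ≈ 0.340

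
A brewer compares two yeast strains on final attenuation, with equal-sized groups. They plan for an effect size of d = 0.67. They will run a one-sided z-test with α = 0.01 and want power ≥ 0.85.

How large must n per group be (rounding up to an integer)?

n = 51 per group

Set Φ(δ − 2.326) = 0.85; then δ − 2.326 = Φ⁻¹(0.85) = 1.036, giving δ = 3.363.
δ = d·√(n/2) ⇒ n = 2(δ/d)² = 2 × (3.363 / 0.67)² = 50.38.
Round up to the next whole unit.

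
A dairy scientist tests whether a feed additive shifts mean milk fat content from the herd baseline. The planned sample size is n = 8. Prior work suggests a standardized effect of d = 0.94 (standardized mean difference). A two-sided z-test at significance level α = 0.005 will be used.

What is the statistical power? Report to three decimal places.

Power ≈ 0.441

Noncentrality parameter: δ = d·√n = 0.94 × √8 = 2.6587
Critical value for a two-sided test at α = 0.005: z_{α/2} = 2.807.
Power = Φ(δ − 2.807) + Φ(−δ − 2.807) = Φ(-0.148) + Φ(-5.466) = 0.4410 + 0.0000 = 0.4410.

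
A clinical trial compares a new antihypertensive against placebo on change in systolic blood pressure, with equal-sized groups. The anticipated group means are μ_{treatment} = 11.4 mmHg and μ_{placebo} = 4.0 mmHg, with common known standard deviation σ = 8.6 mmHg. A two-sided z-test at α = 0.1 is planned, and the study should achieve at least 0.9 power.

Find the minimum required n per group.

Standardized effect: d = |μ_{treatment} − μ_{placebo}| / σ = |11.4 − 4.0| / 8.6 = 0.8605
For power 0.9 need Φ(δ − z_{0.05}) = 0.9, so δ = z_{0.05} + z_{0.10} = 1.645 + 1.282 = 2.926.
(The Φ(−δ − z_{α/2}) term is vanishingly small for δ > 0 and is dropped in the standard sample-size formula.)
δ = d·√(n/2) ⇒ n = 2(δ/d)² = 2 × (2.926 / 0.8605)² = 23.13.
Round up to the next whole unit.

n = 24 per group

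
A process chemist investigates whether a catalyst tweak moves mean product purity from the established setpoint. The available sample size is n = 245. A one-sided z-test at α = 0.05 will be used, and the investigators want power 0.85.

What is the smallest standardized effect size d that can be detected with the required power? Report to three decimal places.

d ≈ 0.171

Required noncentrality: δ = z_{0.05} + z_{0.15} = 1.645 + 1.036 = 2.681.
δ = d·√n ⇒ d = δ/√n = 2.681/√245 = 0.1713.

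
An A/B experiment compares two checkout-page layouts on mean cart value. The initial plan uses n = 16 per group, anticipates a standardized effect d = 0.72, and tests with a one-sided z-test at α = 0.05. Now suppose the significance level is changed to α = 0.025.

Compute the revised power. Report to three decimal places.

δ = d·√(n/2) = 0.72 × √(16/2) = 2.0365 (unchanged). New critical value: z_{0.025} = 1.960.
Revised power = Φ(δ − 1.960) = Φ(0.077) = 0.5305.

Power ≈ 0.530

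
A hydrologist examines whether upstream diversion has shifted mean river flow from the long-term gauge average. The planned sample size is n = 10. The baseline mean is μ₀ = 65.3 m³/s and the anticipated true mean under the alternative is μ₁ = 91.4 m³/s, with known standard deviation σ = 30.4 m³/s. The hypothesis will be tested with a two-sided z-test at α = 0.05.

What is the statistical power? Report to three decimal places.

Power ≈ 0.775

Standardized effect: d = |μ₁ − μ₀| / σ = |91.4 − 65.3| / 30.4 = 0.8586
Noncentrality parameter: δ = d·√n = 0.8586 × √10 = 2.7150
Critical value for a two-sided test at α = 0.05: z_{α/2} = 1.960.
Power = Φ(δ − 1.960) + Φ(−δ − 1.960) = Φ(0.755) + Φ(-4.675) = 0.7749 + 0.0000 = 0.7749.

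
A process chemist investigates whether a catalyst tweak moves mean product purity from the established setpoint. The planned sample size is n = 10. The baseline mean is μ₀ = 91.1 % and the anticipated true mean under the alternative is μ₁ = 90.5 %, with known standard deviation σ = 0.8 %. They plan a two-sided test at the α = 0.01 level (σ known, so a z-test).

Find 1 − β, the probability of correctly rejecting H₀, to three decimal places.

Standardized effect: d = |μ₁ − μ₀| / σ = |90.5 − 91.1| / 0.8 = 0.7500
Noncentrality parameter: δ = d·√n = 0.7500 × √10 = 2.3717
Two-sided α = 0.01 → critical value z_{0.005} = 2.576.
Power = Φ(δ − 2.576) + Φ(−δ − 2.576) = Φ(-0.204) + Φ(-4.948) = 0.4191 + 0.0000 = 0.4191.

Power ≈ 0.419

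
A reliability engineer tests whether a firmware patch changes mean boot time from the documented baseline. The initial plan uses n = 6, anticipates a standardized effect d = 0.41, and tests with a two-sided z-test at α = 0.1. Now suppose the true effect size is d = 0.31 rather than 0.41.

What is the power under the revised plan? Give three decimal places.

With d = 0.31: δ = d·√n = 0.31 × √6 = 0.7593. Critical value z_{0.05} = 1.645.
Revised power = Φ(δ − 1.645) + Φ(−δ − 1.645) = Φ(-0.886) + Φ(-2.404) = 0.1879 + 0.0081 = 0.1960.

Power ≈ 0.196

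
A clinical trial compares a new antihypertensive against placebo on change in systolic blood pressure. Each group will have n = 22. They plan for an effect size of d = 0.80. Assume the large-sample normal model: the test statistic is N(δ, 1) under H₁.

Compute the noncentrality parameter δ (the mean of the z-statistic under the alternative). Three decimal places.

δ ≈ 2.653

The noncentrality parameter scales effect size by the design's sample-size factor: δ = d·√(n/2) = 0.80 × √(22/2) = 2.6533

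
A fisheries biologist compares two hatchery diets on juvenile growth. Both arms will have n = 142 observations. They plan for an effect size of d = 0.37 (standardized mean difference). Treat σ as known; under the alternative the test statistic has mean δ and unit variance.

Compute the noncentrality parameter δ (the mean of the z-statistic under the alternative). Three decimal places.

δ = d·√(n/2) = 0.37 × √(142/2) = 3.1177

δ ≈ 3.118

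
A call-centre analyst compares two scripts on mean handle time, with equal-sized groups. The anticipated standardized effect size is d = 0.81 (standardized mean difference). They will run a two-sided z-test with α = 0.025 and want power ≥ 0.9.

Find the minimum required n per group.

Set Φ(δ − 2.241) = 0.9; then δ − 2.241 = Φ⁻¹(0.9) = 1.282, giving δ = 3.523.
(For δ > 0 the lower-tail rejection region contributes negligibly to power, so the one-term inversion is standard.)
δ = d·√(n/2) ⇒ n = 2(δ/d)² = 2 × (3.523 / 0.81)² = 37.83.
Round up to the next whole unit.

n = 38 per group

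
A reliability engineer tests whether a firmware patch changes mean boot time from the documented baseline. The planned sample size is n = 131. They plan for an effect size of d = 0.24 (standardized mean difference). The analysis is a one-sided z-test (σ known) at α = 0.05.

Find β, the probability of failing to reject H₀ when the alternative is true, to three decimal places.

Noncentrality parameter: δ = d·√n = 0.24 × √131 = 2.7469
Critical value for a one-sided test at α = 0.05: z_α = 1.645.
Power = P(Z > 1.645 − δ) = Φ(1.102) = 0.8648.
Type II error: β = 1 − power = 1 − 0.8648 = 0.1352.

β ≈ 0.135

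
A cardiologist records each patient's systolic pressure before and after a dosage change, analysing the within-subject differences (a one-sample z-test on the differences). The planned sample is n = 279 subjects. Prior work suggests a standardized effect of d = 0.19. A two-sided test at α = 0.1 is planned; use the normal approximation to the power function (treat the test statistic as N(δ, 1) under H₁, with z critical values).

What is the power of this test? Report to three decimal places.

Noncentrality parameter: λ = d·√n = 0.19 × √279 = 3.1736
Critical value for a two-sided test at α = 0.1: z_{α/2} = 1.645.
Power = Φ(λ − 1.645) + Φ(−λ − 1.645) = Φ(1.529) + Φ(-4.818) = 0.9368 + 0.0000 = 0.9368.

Power ≈ 0.937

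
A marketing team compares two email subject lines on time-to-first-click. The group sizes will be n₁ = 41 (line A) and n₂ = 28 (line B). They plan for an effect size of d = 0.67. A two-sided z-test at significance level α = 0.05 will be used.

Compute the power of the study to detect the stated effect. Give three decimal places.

Noncentrality parameter: δ = d / √(1/n₁ + 1/n₂) = 0.67 / √(1/41 + 1/28) = 2.7329
Critical value for a two-sided test at α = 0.05: z_{α/2} = 1.960.
Power = Φ(δ − 1.960) + Φ(−δ − 1.960) = Φ(0.773) + Φ(-4.693) = 0.7802 + 0.0000 = 0.7802.

Power ≈ 0.780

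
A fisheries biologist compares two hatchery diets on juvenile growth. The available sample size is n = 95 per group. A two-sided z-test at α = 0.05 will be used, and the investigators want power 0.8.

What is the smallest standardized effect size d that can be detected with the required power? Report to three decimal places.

d ≈ 0.406

Need Φ(δ − 1.960) = 0.8, so δ = 1.960 + 0.842 = 2.802.
(Lower-tail contribution to power is negligible for δ > 0.)
δ = d·√(n/2) ⇒ d = δ/√(n/2) = 2.802/√(95/2) = 0.4065.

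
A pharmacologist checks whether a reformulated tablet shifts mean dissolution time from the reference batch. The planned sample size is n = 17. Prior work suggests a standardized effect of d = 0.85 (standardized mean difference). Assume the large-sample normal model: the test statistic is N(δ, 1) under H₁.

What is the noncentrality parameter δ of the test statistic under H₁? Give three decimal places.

δ = d·√n = 0.85 × √17 = 3.5046

δ ≈ 3.505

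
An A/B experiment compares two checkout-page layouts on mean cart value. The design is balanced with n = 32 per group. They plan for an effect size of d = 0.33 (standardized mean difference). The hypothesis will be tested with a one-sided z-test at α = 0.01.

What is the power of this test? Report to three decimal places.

Power ≈ 0.157

Noncentrality parameter: δ = d·√(n/2) = 0.33 × √(32/2) = 1.3200
One-sided α = 0.01 → critical value z_{0.01} = 2.326.
Power = P(Z > 2.326 − δ) = Φ(-1.006) = 0.1571.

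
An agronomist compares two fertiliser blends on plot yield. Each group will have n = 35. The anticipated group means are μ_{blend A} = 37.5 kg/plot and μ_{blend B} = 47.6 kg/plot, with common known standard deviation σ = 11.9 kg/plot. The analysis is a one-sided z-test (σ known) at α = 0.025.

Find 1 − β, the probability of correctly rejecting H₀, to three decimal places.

Standardized effect: d = |μ_{blend A} − μ_{blend B}| / σ = |37.5 − 47.6| / 11.9 = 0.8487
Noncentrality parameter: δ = d·√(n/2) = 0.8487 × √(35/2) = 3.5505
Critical value for a one-sided test at α = 0.025: z_α = 1.960.
Power = P(Z > 1.960 − δ) = Φ(1.591) = 0.9441.

Power ≈ 0.944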